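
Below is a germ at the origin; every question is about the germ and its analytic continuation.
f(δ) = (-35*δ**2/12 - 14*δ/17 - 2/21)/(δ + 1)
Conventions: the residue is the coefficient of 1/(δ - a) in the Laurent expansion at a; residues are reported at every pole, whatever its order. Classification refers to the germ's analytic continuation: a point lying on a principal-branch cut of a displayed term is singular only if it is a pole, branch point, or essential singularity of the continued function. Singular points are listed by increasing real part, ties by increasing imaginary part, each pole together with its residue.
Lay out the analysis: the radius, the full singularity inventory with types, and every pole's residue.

Denominator factor (δ + 1): pole of order 1 at -1, modulus 1.
The radius of convergence is the smallest modulus among the singular points: 1.
At the order-1 pole -1 set g(δ) = (δ - (-1))*f(δ) = -35*δ**2/12 - 14*δ/17 - 2/21.
Simple pole: residue = g(a) at a = -1, which is -3125/1428.

Radius of convergence at 0: 1.
At -1: a pole of order 1; residue -3125/1428.


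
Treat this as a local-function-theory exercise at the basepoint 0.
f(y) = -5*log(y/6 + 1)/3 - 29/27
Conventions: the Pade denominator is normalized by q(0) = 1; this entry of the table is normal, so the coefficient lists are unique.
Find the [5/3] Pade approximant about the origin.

The Pade approximant has numerator coefficients [-29/27, -265/432, -1735/18144, -2935/653184, -5/217728, 1/5225472]; denominator coefficients [1, 5/16, 5/168, 5/6048].

Taylor coefficients needed (expand at 0): a_0 = -29/27, a_1 = -5/18, a_2 = 5/216, a_3 = -5/1944, a_4 = 5/15552, a_5 = -1/23328, a_6 = 5/839808, a_7 = -5/5878656, a_8 = 5/40310784.
Write the denominator as Q(y) = 1 + q1*y + q2*y^2 + q3*y^3. Requiring Q*f - P = O(y^9) with deg P <= 5 kills the coefficients of y^6..y^8 in Q*f:
  y^6: a_6 + q1*a_5 + q2*a_4 + q3*a_3 = 0, i.e. 5/839808 + (-1/23328)*q1 + (5/15552)*q2 + (-5/1944)*q3 = 0.
  y^7: a_7 + q1*a_6 + q2*a_5 + q3*a_4 = 0, i.e. -5/5878656 + (5/839808)*q1 + (-1/23328)*q2 + (5/15552)*q3 = 0.
  y^8: a_8 + q1*a_7 + q2*a_6 + q3*a_5 = 0, i.e. 5/40310784 + (-5/5878656)*q1 + (5/839808)*q2 + (-1/23328)*q3 = 0.
Solving this linear system: q1 = 5/16, q2 = 5/168, q3 = 5/6048.
The numerator is Q*f truncated at degree 5: P0 = a_0 = -29/27; P1 = a_1 + q1*a_0 = -265/432; P2 = a_2 + q1*a_1 + q2*a_0 = -1735/18144; P3 = a_3 + q1*a_2 + q2*a_1 + q3*a_0 = -2935/653184; P4 = a_4 + q1*a_3 + q2*a_2 + q3*a_1 = -5/217728; P5 = a_5 + q1*a_4 + q2*a_3 + q3*a_2 = 1/5225472.


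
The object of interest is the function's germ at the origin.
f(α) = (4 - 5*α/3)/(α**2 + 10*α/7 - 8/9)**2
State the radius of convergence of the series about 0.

Denominator factor (α**2 + 10*α/7 - 8/9)^2: discriminant 2468/441, real irrational roots -5/7 + (1/21)*sqrt(617) and -5/7 - (1/21)*sqrt(617); poles of order 2, moduli -5/7 + (1/21)*sqrt(617) and 5/7 + (1/21)*sqrt(617).
The radius of convergence is the smallest modulus among the singular points: -5/7 + (1/21)*sqrt(617).

The radius of convergence is -5/7 + (1/21)*sqrt(617).


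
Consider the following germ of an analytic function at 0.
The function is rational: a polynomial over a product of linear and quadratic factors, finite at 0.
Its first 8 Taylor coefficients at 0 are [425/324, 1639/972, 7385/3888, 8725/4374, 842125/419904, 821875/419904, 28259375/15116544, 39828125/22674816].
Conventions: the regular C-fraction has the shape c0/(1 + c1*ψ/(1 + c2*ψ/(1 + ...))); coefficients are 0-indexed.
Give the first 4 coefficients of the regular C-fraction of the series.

Taylor coefficients (read off): a_0 = 425/324, a_1 = 1639/972, a_2 = 7385/3888, a_3 = 8725/4374.
c0 = a_0 = 425/324. Peel one level at a time: if S = 1 + c*ψ/S' with S'(0) = 1, then c is the ψ-coefficient of S and S' = c*ψ/(S - 1).
S_1 = c0/f = 1 + (-1639/1275)*ψ + (1329409/6502500)*ψ^2 + ...; c1 = -1639/1275.
S_2 = c1*ψ/(S_1 - 1) = 1 + (1329409/8358900)*ψ + (33235225/386830224)*ψ^2 + ...; c2 = 1329409/8358900.
S_3 = c2*ψ/(S_2 - 1) = 1 + (-10625/19668)*ψ + ...; c3 = -10625/19668.

The regular C-fraction coefficients are [425/324, -1639/1275, 1329409/8358900, -10625/19668].


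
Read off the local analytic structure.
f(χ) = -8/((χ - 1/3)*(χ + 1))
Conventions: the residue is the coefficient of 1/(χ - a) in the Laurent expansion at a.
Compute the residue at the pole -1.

At the order-1 pole -1 set g(χ) = (χ - (-1))*f(χ) = -8/(χ - 1/3).
Simple pole: residue = g(a) at a = -1, which is 6.

The residue is 6.


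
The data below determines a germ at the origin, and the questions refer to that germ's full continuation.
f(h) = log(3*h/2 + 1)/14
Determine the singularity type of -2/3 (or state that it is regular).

The term (1/14)*log(1 - h/(-2/3)) has argument 1 - -2/3/(-2/3) = 0 at -2/3: a logarithmic (infinitely-sheeted) branch point; the remaining terms are analytic or single-valued there.

The point is a logarithmic branch point.


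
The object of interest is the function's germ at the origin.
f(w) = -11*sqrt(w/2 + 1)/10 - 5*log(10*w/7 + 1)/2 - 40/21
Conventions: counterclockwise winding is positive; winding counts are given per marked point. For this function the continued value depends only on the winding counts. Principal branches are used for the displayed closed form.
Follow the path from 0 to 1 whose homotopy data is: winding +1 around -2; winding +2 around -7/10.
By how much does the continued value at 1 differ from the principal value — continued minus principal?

The rational part is single-valued and drops out of the difference; each branch term changes only by its own monodromy.
(-11/10)*sqrt(1 - w/(-2)): winding +1 is odd, the square root flips sign, contributing -2*(-11/10)*sqrt(1 - (1)/(-2)) = -2*(-11/10)*sqrt(3/2) = (11/10)*sqrt(6).
(-5/2)*log(1 - w/(-7/10)): each positive loop around -7/10 adds 2*pi*i to the log, so winding +2 contributes (-5/2)*(2)*2*pi*i = -(10)*pi*i.
Summing the contributions at w = 1 gives ((11/10)*sqrt(6)) - ((10)*pi)*i.

Continued minus principal equals ((11/10)*sqrt(6)) - ((10)*pi)*i.


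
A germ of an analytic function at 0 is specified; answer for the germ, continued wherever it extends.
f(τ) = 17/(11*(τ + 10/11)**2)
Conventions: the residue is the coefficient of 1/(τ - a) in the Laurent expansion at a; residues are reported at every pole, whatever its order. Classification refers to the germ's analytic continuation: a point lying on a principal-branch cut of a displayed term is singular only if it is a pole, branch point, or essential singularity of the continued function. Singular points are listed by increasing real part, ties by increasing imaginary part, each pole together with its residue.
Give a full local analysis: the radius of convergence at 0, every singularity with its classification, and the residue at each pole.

Radius of convergence at 0: 10/11.
At -10/11: a pole of order 2; residue 0.

Denominator factor (τ + 10/11)^2: pole of order 2 at -10/11, modulus 10/11.
The radius of convergence is the smallest modulus among the singular points: 10/11.
At the order-2 pole -10/11 set g(τ) = (τ - (-10/11))^2*f(τ) = 17/11.
Order-2 pole: residue = g'(a); g'(-10/11) = 0, so the residue is 0.


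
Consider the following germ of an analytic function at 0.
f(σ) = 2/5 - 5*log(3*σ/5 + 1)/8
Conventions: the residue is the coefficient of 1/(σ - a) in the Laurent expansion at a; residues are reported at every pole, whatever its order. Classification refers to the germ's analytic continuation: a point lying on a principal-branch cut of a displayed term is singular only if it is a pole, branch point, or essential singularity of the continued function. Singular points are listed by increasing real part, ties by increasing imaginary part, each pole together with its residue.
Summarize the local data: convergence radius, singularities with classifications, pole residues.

Radius of convergence at 0: 5/3.
At -5/3: a logarithmic branch point.

Branch term (-5/8)*log(1 - σ/(-5/3)): its argument vanishes at σ = -5/3, a logarithmic branch point, modulus 5/3.
The radius of convergence is the smallest modulus among the singular points: 5/3.


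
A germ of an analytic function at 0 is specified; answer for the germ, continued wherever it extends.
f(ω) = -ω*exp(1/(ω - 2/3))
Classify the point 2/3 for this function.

The point is an essential singularity.

The exponent 1/(ω - (2/3)) has a pole at 2/3, so exp(1/(ω - (2/3))) takes every nonzero value near it: an essential singularity (not a pole of any order).


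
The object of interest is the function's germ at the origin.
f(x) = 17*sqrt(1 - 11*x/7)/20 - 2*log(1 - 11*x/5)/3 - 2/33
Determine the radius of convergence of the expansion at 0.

Branch term (-2/3)*log(1 - x/(5/11)): its argument vanishes at x = 5/11, a logarithmic branch point, modulus 5/11.
Branch term (17/20)*sqrt(1 - x/(7/11)): its argument vanishes at x = 7/11, a square-root branch point, modulus 7/11.
The radius of convergence is the smallest modulus among the singular points: 5/11.

The radius of convergence is 5/11.


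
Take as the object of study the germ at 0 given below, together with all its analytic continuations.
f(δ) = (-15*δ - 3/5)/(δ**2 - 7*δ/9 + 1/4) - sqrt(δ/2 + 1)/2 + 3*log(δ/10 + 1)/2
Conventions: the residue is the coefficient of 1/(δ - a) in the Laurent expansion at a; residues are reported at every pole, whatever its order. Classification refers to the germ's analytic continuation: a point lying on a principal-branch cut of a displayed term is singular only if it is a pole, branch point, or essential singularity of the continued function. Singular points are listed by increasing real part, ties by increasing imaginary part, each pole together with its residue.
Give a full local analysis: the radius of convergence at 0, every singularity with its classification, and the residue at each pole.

Denominator factor (δ**2 - 7*δ/9 + 1/4): discriminant -32/81, complex-conjugate roots (7/18) + ((2/9)*sqrt(2))*i and (7/18) - ((2/9)*sqrt(2))*i; poles of order 1, moduli 1/2 and 1/2.
Branch term (3/2)*log(1 - δ/(-10)): its argument vanishes at δ = -10, a logarithmic branch point, modulus 10.
Branch term (-1/2)*sqrt(1 - δ/(-2)): its argument vanishes at δ = -2, a square-root branch point, modulus 2.
The radius of convergence is the smallest modulus among the singular points: 1/2.
The branch terms are analytic at (7/18) - ((2/9)*sqrt(2))*i and contribute nothing to the residue; only the rational part matters.
The factor δ**2 - 7*δ/9 + 1/4 splits as (δ - a)(δ - a') with a = (7/18) - ((2/9)*sqrt(2))*i, a' = (7/18) + ((2/9)*sqrt(2))*i. At the order-1 pole a set g(δ) = (δ - a)*(rational part) = [-15*δ - 3/5] / (δ - a').
Simple pole: residue = g(a) at a = (7/18) - ((2/9)*sqrt(2))*i, which is (-15/2) - ((579/80)*sqrt(2))*i.
The branch terms are analytic at (7/18) + ((2/9)*sqrt(2))*i and contribute nothing to the residue; only the rational part matters.
The factor δ**2 - 7*δ/9 + 1/4 splits as (δ - a)(δ - a') with a = (7/18) + ((2/9)*sqrt(2))*i, a' = (7/18) - ((2/9)*sqrt(2))*i. At the order-1 pole a set g(δ) = (δ - a)*(rational part) = [-15*δ - 3/5] / (δ - a').
Simple pole: residue = g(a) at a = (7/18) + ((2/9)*sqrt(2))*i, which is (-15/2) + ((579/80)*sqrt(2))*i.
List the singular points by increasing real part (a conjugate pair: the negative imaginary part first).

Radius of convergence at 0: 1/2.
At -10: a logarithmic branch point.
At -2: an algebraic (square-root) branch point.
At (7/18) - ((2/9)*sqrt(2))*i: a pole of order 1; residue (-15/2) - ((579/80)*sqrt(2))*i.
At (7/18) + ((2/9)*sqrt(2))*i: a pole of order 1; residue (-15/2) + ((579/80)*sqrt(2))*i.


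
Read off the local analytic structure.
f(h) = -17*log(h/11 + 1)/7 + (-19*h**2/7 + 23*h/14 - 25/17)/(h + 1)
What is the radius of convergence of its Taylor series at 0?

The radius of convergence is 1.

Denominator factor (h + 1): pole of order 1 at -1, modulus 1.
Branch term (-17/7)*log(1 - h/(-11)): its argument vanishes at h = -11, a logarithmic branch point, modulus 11.
The radius of convergence is the smallest modulus among the singular points: 1.


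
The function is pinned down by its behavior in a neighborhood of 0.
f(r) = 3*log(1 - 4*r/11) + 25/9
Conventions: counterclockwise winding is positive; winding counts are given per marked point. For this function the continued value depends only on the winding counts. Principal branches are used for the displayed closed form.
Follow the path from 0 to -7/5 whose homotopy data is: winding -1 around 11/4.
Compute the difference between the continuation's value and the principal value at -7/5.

Continued minus principal equals -(6)*pi*i.

The rational part is single-valued and drops out of the difference; each branch term changes only by its own monodromy.
(3)*log(1 - r/(11/4)): each positive loop around 11/4 adds 2*pi*i to the log, so winding -1 contributes (3)*(-1)*2*pi*i = -(6)*pi*i.
Summing the contributions at r = -7/5 gives -(6)*pi*i.


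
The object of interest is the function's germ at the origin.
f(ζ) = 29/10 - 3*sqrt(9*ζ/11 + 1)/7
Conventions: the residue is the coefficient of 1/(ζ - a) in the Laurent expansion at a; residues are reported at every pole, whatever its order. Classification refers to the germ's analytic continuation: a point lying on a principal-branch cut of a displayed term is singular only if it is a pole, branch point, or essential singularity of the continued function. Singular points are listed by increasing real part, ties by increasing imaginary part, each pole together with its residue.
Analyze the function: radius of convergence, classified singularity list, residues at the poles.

Radius of convergence at 0: 11/9.
At -11/9: an algebraic (square-root) branch point.

Branch term (-3/7)*sqrt(1 - ζ/(-11/9)): its argument vanishes at ζ = -11/9, a square-root branch point, modulus 11/9.
The radius of convergence is the smallest modulus among the singular points: 11/9.


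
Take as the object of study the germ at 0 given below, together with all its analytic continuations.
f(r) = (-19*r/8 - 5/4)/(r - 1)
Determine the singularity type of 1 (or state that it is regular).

The denominator factor r - 1 vanishes at 1 and appears to the power 1; the numerator there equals -29/8, nonzero, and no other factor vanishes.
Hence a pole whose order is the multiplicity, 1.

The point is a pole of order 1.


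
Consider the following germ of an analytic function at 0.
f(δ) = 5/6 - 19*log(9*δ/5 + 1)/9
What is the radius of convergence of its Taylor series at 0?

Branch term (-19/9)*log(1 - δ/(-5/9)): its argument vanishes at δ = -5/9, a logarithmic branch point, modulus 5/9.
The radius of convergence is the smallest modulus among the singular points: 5/9.

The radius of convergence is 5/9.


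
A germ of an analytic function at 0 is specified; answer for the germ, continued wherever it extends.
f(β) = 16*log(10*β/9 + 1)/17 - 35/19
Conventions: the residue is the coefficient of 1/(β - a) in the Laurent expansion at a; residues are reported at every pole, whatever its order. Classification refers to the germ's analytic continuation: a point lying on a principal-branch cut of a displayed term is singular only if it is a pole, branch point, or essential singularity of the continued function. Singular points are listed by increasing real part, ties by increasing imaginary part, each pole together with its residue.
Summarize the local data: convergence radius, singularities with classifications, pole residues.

Branch term (16/17)*log(1 - β/(-9/10)): its argument vanishes at β = -9/10, a logarithmic branch point, modulus 9/10.
The radius of convergence is the smallest modulus among the singular points: 9/10.

Radius of convergence at 0: 9/10.
At -9/10: a logarithmic branch point.


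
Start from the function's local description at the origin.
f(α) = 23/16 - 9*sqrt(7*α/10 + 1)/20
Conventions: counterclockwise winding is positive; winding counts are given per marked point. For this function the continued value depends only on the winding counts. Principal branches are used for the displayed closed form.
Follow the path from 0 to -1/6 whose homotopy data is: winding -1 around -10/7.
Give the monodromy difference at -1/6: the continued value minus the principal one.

Continued minus principal equals (3/100)*sqrt(795).

The rational part is single-valued and drops out of the difference; each branch term changes only by its own monodromy.
(-9/20)*sqrt(1 - α/(-10/7)): winding -1 is odd, the square root flips sign, contributing -2*(-9/20)*sqrt(1 - (-1/6)/(-10/7)) = -2*(-9/20)*sqrt(53/60) = (3/100)*sqrt(795).
Summing the contributions at α = -1/6 gives (3/100)*sqrt(795).


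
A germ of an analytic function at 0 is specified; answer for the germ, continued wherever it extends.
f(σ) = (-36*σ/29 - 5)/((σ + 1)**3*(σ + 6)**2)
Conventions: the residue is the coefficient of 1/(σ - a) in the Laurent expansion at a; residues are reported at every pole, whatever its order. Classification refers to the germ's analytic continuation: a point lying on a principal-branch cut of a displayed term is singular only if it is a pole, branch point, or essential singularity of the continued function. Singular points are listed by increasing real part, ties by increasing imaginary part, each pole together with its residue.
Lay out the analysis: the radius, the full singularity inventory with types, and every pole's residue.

Radius of convergence at 0: 1.
At -6: a pole of order 2; residue -33/18125.
At -1: a pole of order 3; residue 33/18125.

Denominator factor (σ + 6)^2: pole of order 2 at -6, modulus 6.
Denominator factor (σ + 1)^3: pole of order 3 at -1, modulus 1.
The radius of convergence is the smallest modulus among the singular points: 1.
At the order-2 pole -6 set g(σ) = (σ - (-6))^2*f(σ) = (-36*σ/29 - 5)/(σ + 1)**3.
Order-2 pole: residue = g'(a); g'(-6) = -33/18125, so the residue is -33/18125.
At the order-3 pole -1 set g(σ) = (σ - (-1))^3*f(σ) = (-36*σ/29 - 5)/(σ + 6)**2.
Order-3 pole: residue = g''(a)/2; g''(-1) = 66/18125, so the residue is 33/18125.
List the singular points by increasing real part (a conjugate pair: the negative imaginary part first).


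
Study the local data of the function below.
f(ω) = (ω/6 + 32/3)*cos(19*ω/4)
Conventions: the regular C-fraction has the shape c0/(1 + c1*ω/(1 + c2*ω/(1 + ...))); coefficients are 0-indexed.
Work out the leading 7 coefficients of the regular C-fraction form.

Taylor coefficients (expand at 0): a_0 = 32/3, a_1 = 1/6, a_2 = -361/3, a_3 = -361/192, a_4 = 130321/576, a_5 = 130321/36864, a_6 = -47045881/276480.
c0 = a_0 = 32/3. Peel one level at a time: if S = 1 + c*ω/S' with S'(0) = 1, then c is the ω-coefficient of S and S' = c*ω/(S - 1).
S_1 = c0/f = 1 + (-1/64)*ω + (46209/4096)*ω^2 + ...; c1 = -1/64.
S_2 = c1*ω/(S_1 - 1) = 1 + (46209/64)*ω + (16681449/32)*ω^2 + ...; c2 = 46209/64.
S_3 = c2*ω/(S_2 - 1) = 1 + (-722)*ω + (-1303210/138627)*ω^2 + ...; c3 = -722.
S_4 = c3*ω/(S_3 - 1) = 1 + (-1805/138627)*ω + (-41708135/1229916488256)*ω^2 + ...; c4 = -1805/138627.
S_5 = c4*ω/(S_4 - 1) = 1 + (-23107/8872128)*ω + (3203415883/14195404800)*ω^2 + ...; c5 = -23107/8872128.
S_6 = c5*ω/(S_5 - 1) = 1 + (3203415883/36971200)*ω + ...; c6 = 3203415883/36971200.

The regular C-fraction coefficients are [32/3, -1/64, 46209/64, -722, -1805/138627, -23107/8872128, 3203415883/36971200].


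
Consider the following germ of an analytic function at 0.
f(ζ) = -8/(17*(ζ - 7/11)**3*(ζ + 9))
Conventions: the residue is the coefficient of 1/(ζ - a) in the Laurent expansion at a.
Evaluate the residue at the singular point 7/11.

The residue is -1331/2530909.

At the order-3 pole 7/11 set g(ζ) = (ζ - (7/11))^3*f(ζ) = -8/(17*(ζ + 9)).
Order-3 pole: residue = g''(a)/2; g''(7/11) = -2662/2530909, so the residue is -1331/2530909.


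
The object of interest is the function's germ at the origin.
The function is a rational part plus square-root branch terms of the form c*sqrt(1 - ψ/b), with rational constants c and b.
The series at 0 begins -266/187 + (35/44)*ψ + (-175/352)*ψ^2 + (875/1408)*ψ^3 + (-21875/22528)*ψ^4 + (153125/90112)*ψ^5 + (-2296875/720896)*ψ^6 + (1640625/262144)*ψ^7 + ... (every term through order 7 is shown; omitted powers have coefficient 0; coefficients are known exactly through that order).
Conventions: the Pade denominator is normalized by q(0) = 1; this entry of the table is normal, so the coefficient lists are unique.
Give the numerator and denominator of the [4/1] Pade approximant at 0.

Taylor coefficients needed (read off): a_0 = -266/187, a_1 = 35/44, a_2 = -175/352, a_3 = 875/1408, a_4 = -21875/22528, a_5 = 153125/90112.
Write the denominator as Q(ψ) = 1 + q1*ψ. Requiring Q*f - P = O(ψ^6) with deg P <= 4 kills the coefficients of ψ^5..ψ^5 in Q*f:
  ψ^5: a_5 + q1*a_4 = 0, i.e. 153125/90112 + (-21875/22528)*q1 = 0.
Solving this linear system: q1 = 7/4.
The numerator is Q*f truncated at degree 4: P0 = a_0 = -266/187; P1 = a_1 + q1*a_0 = -1267/748; P2 = a_2 + q1*a_1 = 315/352; P3 = a_3 + q1*a_2 = -175/704; P4 = a_4 + q1*a_3 = 2625/22528.

The Pade approximant has numerator coefficients [-266/187, -1267/748, 315/352, -175/704, 2625/22528]; denominator coefficients [1, 7/4].


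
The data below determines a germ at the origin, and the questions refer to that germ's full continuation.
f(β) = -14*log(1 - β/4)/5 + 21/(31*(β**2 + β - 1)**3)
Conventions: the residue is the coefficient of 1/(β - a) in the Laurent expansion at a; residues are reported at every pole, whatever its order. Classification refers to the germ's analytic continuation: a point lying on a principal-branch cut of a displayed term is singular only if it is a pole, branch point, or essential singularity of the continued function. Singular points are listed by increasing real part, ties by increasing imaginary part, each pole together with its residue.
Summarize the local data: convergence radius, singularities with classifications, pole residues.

Radius of convergence at 0: -1/2 + (1/2)*sqrt(5).
At -1/2 - (1/2)*sqrt(5): a pole of order 3; residue -(126/3875)*sqrt(5).
At -1/2 + (1/2)*sqrt(5): a pole of order 3; residue (126/3875)*sqrt(5).
At 4: a logarithmic branch point.

Denominator factor (β**2 + β - 1)^3: discriminant 5, real irrational roots -1/2 + (1/2)*sqrt(5) and -1/2 - (1/2)*sqrt(5); poles of order 3, moduli -1/2 + (1/2)*sqrt(5) and 1/2 + (1/2)*sqrt(5).
Branch term (-14/5)*log(1 - β/(4)): its argument vanishes at β = 4, a logarithmic branch point, modulus 4.
The radius of convergence is the smallest modulus among the singular points: -1/2 + (1/2)*sqrt(5).
The branch term is analytic at -1/2 - (1/2)*sqrt(5) and contributes nothing to the residue; only the rational part matters.
The factor β**2 + β - 1 splits as (β - a)(β - a') with a = -1/2 - (1/2)*sqrt(5), a' = -1/2 + (1/2)*sqrt(5). At the order-3 pole a set g(β) = (β - a)^3*(rational part) = [21/31] / (β - a')^3.
Order-3 pole: residue = g''(a)/2; g''(-1/2 - (1/2)*sqrt(5)) = -(252/3875)*sqrt(5), so the residue is -(126/3875)*sqrt(5).
The branch term is analytic at -1/2 + (1/2)*sqrt(5) and contributes nothing to the residue; only the rational part matters.
The factor β**2 + β - 1 splits as (β - a)(β - a') with a = -1/2 + (1/2)*sqrt(5), a' = -1/2 - (1/2)*sqrt(5). At the order-3 pole a set g(β) = (β - a)^3*(rational part) = [21/31] / (β - a')^3.
Order-3 pole: residue = g''(a)/2; g''(-1/2 + (1/2)*sqrt(5)) = (252/3875)*sqrt(5), so the residue is (126/3875)*sqrt(5).
List the singular points by increasing real part (a conjugate pair: the negative imaginary part first).


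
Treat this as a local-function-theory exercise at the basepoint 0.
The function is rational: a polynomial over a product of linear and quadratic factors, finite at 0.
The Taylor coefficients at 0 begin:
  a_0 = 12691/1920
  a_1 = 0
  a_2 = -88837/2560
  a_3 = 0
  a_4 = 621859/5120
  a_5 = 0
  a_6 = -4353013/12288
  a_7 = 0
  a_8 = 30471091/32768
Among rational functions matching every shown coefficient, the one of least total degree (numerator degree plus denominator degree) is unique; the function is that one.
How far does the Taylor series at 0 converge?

No rational of total degree below 6 reproduces all 9 coefficients; solving the [0/6] Pade equations on them gives f(δ) = 37/(30*(δ**2 + 4/7)**3), whose expansion matches every shown term.
Denominator factor (δ**2 + 4/7)^3: discriminant -16/7, complex-conjugate roots ((2/7)*sqrt(7))*i and -((2/7)*sqrt(7))*i; poles of order 3, moduli (2/7)*sqrt(7) and (2/7)*sqrt(7).
The radius of convergence is the smallest modulus among the singular points: (2/7)*sqrt(7).

The radius of convergence is (2/7)*sqrt(7).


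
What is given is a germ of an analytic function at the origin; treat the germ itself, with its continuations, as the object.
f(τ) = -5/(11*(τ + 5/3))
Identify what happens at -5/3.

The denominator factor τ + 5/3 vanishes at -5/3 and appears to the power 1; the numerator there equals -5/11, nonzero, and no other factor vanishes.
Hence a pole whose order is the multiplicity, 1.

The point is a pole of order 1.


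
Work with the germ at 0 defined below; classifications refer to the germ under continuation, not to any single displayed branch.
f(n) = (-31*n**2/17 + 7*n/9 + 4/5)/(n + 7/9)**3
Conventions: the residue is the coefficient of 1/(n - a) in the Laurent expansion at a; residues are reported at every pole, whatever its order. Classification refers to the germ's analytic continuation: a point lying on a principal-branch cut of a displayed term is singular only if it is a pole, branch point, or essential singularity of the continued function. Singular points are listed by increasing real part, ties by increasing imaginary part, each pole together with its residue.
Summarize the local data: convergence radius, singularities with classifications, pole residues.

Radius of convergence at 0: 7/9.
At -7/9: a pole of order 3; residue -31/17.

Denominator factor (n + 7/9)^3: pole of order 3 at -7/9, modulus 7/9.
The radius of convergence is the smallest modulus among the singular points: 7/9.
At the order-3 pole -7/9 set g(n) = (n - (-7/9))^3*f(n) = -31*n**2/17 + 7*n/9 + 4/5.
Order-3 pole: residue = g''(a)/2; g''(-7/9) = -62/17, so the residue is -31/17.


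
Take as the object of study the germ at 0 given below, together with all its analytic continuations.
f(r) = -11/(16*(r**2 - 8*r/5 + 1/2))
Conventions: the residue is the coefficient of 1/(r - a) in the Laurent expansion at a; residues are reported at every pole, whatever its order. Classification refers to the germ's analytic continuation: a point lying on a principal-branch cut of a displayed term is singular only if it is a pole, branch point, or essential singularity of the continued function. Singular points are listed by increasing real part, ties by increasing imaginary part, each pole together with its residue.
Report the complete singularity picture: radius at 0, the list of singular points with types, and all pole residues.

Denominator factor (r**2 - 8*r/5 + 1/2): discriminant 14/25, real irrational roots 4/5 + (1/10)*sqrt(14) and 4/5 - (1/10)*sqrt(14); poles of order 1, moduli 4/5 + (1/10)*sqrt(14) and 4/5 - (1/10)*sqrt(14).
The radius of convergence is the smallest modulus among the singular points: 4/5 - (1/10)*sqrt(14).
The factor r**2 - 8*r/5 + 1/2 splits as (r - a)(r - a') with a = 4/5 - (1/10)*sqrt(14), a' = 4/5 + (1/10)*sqrt(14). At the order-1 pole a set g(r) = (r - a)*f(r) = [-11/16] / (r - a').
Simple pole: residue = g(a) at a = 4/5 - (1/10)*sqrt(14), which is (55/224)*sqrt(14).
The factor r**2 - 8*r/5 + 1/2 splits as (r - a)(r - a') with a = 4/5 + (1/10)*sqrt(14), a' = 4/5 - (1/10)*sqrt(14). At the order-1 pole a set g(r) = (r - a)*f(r) = [-11/16] / (r - a').
Simple pole: residue = g(a) at a = 4/5 + (1/10)*sqrt(14), which is -(55/224)*sqrt(14).
List the singular points by increasing real part (a conjugate pair: the negative imaginary part first).

Radius of convergence at 0: 4/5 - (1/10)*sqrt(14).
At 4/5 - (1/10)*sqrt(14): a pole of order 1; residue (55/224)*sqrt(14).
At 4/5 + (1/10)*sqrt(14): a pole of order 1; residue -(55/224)*sqrt(14).


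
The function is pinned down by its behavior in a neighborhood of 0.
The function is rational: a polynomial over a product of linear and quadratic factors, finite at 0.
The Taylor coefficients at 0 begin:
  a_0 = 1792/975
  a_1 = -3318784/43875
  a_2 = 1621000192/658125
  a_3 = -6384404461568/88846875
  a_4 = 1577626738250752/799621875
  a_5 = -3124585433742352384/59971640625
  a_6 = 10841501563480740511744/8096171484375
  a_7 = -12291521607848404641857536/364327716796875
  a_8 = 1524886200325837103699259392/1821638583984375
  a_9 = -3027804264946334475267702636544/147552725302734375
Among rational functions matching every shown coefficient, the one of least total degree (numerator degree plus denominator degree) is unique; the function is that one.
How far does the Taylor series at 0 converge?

No rational of total degree below 8 reproduces all 10 coefficients; solving the [0/8] Pade equations on them gives f(ζ) = 7/(39*(ζ**2 - 11*ζ - 1/2)**2*(ζ**2 + 8*ζ/9 - 5/8)**2), whose expansion matches every shown term.
Denominator factor (ζ**2 + 8*ζ/9 - 5/8)^2: discriminant 533/162, real irrational roots -4/9 + (1/36)*sqrt(1066) and -4/9 - (1/36)*sqrt(1066); poles of order 2, moduli -4/9 + (1/36)*sqrt(1066) and 4/9 + (1/36)*sqrt(1066).
Denominator factor (ζ**2 - 11*ζ - 1/2)^2: discriminant 123, real irrational roots 11/2 + (1/2)*sqrt(123) and 11/2 - (1/2)*sqrt(123); poles of order 2, moduli 11/2 + (1/2)*sqrt(123) and -11/2 + (1/2)*sqrt(123).
The radius of convergence is the smallest modulus among the singular points: -11/2 + (1/2)*sqrt(123).

The radius of convergence is -11/2 + (1/2)*sqrt(123).


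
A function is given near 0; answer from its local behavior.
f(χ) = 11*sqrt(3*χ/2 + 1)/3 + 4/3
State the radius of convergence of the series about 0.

The radius of convergence is 2/3.

Branch term (11/3)*sqrt(1 - χ/(-2/3)): its argument vanishes at χ = -2/3, a square-root branch point, modulus 2/3.
The radius of convergence is the smallest modulus among the singular points: 2/3.


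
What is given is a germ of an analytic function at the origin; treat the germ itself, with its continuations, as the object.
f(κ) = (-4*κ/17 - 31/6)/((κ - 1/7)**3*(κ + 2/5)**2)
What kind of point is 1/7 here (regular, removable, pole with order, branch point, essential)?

The denominator factor κ - 1/7 vanishes at 1/7 and appears to the power 3; the numerator there equals -3713/714, nonzero, and no other factor vanishes.
Hence a pole whose order is the multiplicity, 3.

The point is a pole of order 3.


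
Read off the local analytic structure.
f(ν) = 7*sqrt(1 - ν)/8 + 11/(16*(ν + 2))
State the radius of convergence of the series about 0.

Denominator factor (ν + 2): pole of order 1 at -2, modulus 2.
Branch term (7/8)*sqrt(1 - ν/(1)): its argument vanishes at ν = 1, a square-root branch point, modulus 1.
The radius of convergence is the smallest modulus among the singular points: 1.

The radius of convergence is 1.


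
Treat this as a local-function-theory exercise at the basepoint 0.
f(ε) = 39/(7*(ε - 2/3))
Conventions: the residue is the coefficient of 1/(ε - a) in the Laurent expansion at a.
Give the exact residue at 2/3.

At the order-1 pole 2/3 set g(ε) = (ε - (2/3))*f(ε) = 39/7.
Simple pole: residue = g(a) at a = 2/3, which is 39/7.

The residue is 39/7.


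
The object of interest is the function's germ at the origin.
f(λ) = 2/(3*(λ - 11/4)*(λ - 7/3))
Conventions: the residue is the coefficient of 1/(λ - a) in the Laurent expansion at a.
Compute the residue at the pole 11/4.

The residue is 8/5.

At the order-1 pole 11/4 set g(λ) = (λ - (11/4))*f(λ) = 2/(3*(λ - 7/3)).
Simple pole: residue = g(a) at a = 11/4, which is 8/5.


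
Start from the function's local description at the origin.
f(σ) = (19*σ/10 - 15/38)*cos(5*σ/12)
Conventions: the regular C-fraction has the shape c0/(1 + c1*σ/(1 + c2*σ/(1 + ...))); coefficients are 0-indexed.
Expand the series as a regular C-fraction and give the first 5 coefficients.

Taylor coefficients (expand at 0): a_0 = -15/38, a_1 = 19/10, a_2 = 125/3648, a_3 = -95/576, a_4 = -3125/6303744.
c0 = a_0 = -15/38. Peel one level at a time: if S = 1 + c*σ/S' with S'(0) = 1, then c is the σ-coefficient of S and S' = c*σ/(S - 1).
S_1 = c0/f = 1 + (361/75)*σ + (1395299/60000)*σ^2 + ...; c1 = 361/75.
S_2 = c1*σ/(S_1 - 1) = 1 + (-1395299/288800)*σ + (34882475/400346112)*σ^2 + ...; c2 = -1395299/288800.
S_3 = c2*σ/(S_2 - 1) = 1 + (625/34656)*σ + (-1953125/7233230016)*σ^2 + ...; c3 = 625/34656.
S_4 = c3*σ/(S_3 - 1) = 1 + (1128125/75346146)*σ + ...; c4 = 1128125/75346146.

The regular C-fraction coefficients are [-15/38, 361/75, -1395299/288800, 625/34656, 1128125/75346146].


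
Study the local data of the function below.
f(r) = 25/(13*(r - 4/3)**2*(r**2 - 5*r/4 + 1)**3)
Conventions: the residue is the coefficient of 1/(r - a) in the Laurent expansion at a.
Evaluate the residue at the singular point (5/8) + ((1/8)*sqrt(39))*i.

The residue is (111537/41600) - ((30535969/91395200)*sqrt(39))*i.


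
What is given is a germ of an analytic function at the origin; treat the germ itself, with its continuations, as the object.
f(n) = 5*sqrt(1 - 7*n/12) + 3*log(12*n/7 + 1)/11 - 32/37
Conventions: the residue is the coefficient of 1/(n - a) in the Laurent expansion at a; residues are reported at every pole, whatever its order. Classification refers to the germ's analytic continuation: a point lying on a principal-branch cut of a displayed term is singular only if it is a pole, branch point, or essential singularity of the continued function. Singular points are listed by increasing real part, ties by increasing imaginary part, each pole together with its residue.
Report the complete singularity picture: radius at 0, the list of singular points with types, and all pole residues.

Branch term (3/11)*log(1 - n/(-7/12)): its argument vanishes at n = -7/12, a logarithmic branch point, modulus 7/12.
Branch term (5)*sqrt(1 - n/(12/7)): its argument vanishes at n = 12/7, a square-root branch point, modulus 12/7.
The radius of convergence is the smallest modulus among the singular points: 7/12.
List the singular points by increasing real part (a conjugate pair: the negative imaginary part first).

Radius of convergence at 0: 7/12.
At -7/12: a logarithmic branch point.
At 12/7: an algebraic (square-root) branch point.


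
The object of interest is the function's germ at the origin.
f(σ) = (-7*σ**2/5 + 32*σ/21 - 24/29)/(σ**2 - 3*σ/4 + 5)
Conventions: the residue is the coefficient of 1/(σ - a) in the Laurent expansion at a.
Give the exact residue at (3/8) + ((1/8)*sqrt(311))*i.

The residue is (199/840) - ((206251/2525320)*sqrt(311))*i.

The factor σ**2 - 3*σ/4 + 5 splits as (σ - a)(σ - a') with a = (3/8) + ((1/8)*sqrt(311))*i, a' = (3/8) - ((1/8)*sqrt(311))*i. At the order-1 pole a set g(σ) = (σ - a)*f(σ) = [-7*σ**2/5 + 32*σ/21 - 24/29] / (σ - a').
Simple pole: residue = g(a) at a = (3/8) + ((1/8)*sqrt(311))*i, which is (199/840) - ((206251/2525320)*sqrt(311))*i.


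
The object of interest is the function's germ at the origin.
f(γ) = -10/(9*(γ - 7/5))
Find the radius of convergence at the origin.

The radius of convergence is 7/5.

Denominator factor (γ - 7/5): pole of order 1 at 7/5, modulus 7/5.
The radius of convergence is the smallest modulus among the singular points: 7/5.


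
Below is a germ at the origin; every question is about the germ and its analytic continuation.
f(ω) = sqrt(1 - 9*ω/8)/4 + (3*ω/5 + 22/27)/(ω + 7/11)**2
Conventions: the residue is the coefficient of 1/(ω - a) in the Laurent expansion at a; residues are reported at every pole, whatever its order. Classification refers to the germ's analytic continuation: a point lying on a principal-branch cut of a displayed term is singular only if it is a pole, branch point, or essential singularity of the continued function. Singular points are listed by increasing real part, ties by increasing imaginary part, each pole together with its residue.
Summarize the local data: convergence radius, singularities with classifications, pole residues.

Radius of convergence at 0: 7/11.
At -7/11: a pole of order 2; residue 3/5.
At 8/9: an algebraic (square-root) branch point.

Denominator factor (ω + 7/11)^2: pole of order 2 at -7/11, modulus 7/11.
Branch term (1/4)*sqrt(1 - ω/(8/9)): its argument vanishes at ω = 8/9, a square-root branch point, modulus 8/9.
The radius of convergence is the smallest modulus among the singular points: 7/11.
The branch term is analytic at -7/11 and contributes nothing to the residue; only the rational part matters.
At the order-2 pole -7/11 set g(ω) = (ω - (-7/11))^2*(rational part) = 3*ω/5 + 22/27.
Order-2 pole: residue = g'(a); g'(-7/11) = 3/5, so the residue is 3/5.
List the singular points by increasing real part (a conjugate pair: the negative imaginary part first).


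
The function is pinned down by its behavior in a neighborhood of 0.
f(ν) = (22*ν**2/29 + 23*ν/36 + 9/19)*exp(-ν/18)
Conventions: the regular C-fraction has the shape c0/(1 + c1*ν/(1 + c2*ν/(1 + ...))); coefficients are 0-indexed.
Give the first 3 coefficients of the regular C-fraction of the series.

The regular C-fraction coefficients are [9/19, -419/324, 439133/3936924].

Taylor coefficients (expand at 0): a_0 = 9/19, a_1 = 419/684, a_2 = 64613/89262.
c0 = a_0 = 9/19. Peel one level at a time: if S = 1 + c*ν/S' with S'(0) = 1, then c is the ν-coefficient of S and S' = c*ν/(S - 1).
S_1 = c0/f = 1 + (-419/324)*ν + (439133/3044304)*ν^2 + ...; c1 = -419/324.
S_2 = c1*ν/(S_1 - 1) = 1 + (439133/3936924)*ν + ...; c2 = 439133/3936924.


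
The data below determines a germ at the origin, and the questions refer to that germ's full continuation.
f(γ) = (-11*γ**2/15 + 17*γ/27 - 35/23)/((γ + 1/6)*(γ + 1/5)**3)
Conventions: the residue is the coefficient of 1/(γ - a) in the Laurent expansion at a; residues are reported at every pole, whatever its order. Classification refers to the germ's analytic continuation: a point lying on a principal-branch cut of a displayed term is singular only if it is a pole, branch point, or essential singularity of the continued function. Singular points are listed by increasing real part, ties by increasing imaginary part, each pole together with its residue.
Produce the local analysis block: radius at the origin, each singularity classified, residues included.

Denominator factor (γ + 1/6): pole of order 1 at -1/6, modulus 1/6.
Denominator factor (γ + 1/5)^3: pole of order 3 at -1/5, modulus 1/5.
The radius of convergence is the smallest modulus among the singular points: 1/6.
At the order-3 pole -1/5 set g(γ) = (γ - (-1/5))^3*f(γ) = (-11*γ**2/15 + 17*γ/27 - 35/23)/(γ + 1/6).
Order-3 pole: residue = g''(a)/2; g''(-1/5) = 6136900/69, so the residue is 3068450/69.
At the order-1 pole -1/6 set g(γ) = (γ - (-1/6))*f(γ) = (-11*γ**2/15 + 17*γ/27 - 35/23)/(γ + 1/5)**3.
Simple pole: residue = g(a) at a = -1/6, which is -3068450/69.
List the singular points by increasing real part (a conjugate pair: the negative imaginary part first).

Radius of convergence at 0: 1/6.
At -1/5: a pole of order 3; residue 3068450/69.
At -1/6: a pole of order 1; residue -3068450/69.


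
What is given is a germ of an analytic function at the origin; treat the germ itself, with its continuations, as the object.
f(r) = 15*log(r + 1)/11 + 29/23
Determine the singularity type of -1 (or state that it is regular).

The term (15/11)*log(1 - r/(-1)) has argument 1 - -1/(-1) = 0 at -1: a logarithmic (infinitely-sheeted) branch point; the remaining terms are analytic or single-valued there.

The point is a logarithmic branch point.


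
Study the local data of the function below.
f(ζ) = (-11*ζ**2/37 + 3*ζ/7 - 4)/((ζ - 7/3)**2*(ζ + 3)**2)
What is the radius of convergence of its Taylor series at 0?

Denominator factor (ζ + 3)^2: pole of order 2 at -3, modulus 3.
Denominator factor (ζ - 7/3)^2: pole of order 2 at 7/3, modulus 7/3.
The radius of convergence is the smallest modulus among the singular points: 7/3.

The radius of convergence is 7/3.
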